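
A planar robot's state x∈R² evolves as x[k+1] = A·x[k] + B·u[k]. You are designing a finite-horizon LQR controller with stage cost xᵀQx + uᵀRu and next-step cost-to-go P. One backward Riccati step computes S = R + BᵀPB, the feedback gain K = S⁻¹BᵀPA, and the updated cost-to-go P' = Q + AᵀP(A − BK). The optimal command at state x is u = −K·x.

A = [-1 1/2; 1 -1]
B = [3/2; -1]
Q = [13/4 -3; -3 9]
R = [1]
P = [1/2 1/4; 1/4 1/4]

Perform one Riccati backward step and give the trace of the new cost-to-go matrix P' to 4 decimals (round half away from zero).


12.5288

BᵀP = [0.5000 0.1250]
S = R + BᵀPB = [1] + [0.6250] = [1.6250]
BᵀPA = [-0.3750 0.1250]
K = S⁻¹·BᵀPA = [-0.2308 0.0769]
A−BK = [-0.6538 0.3846; 0.7692 -0.9231]
AᵀP(A−BK) = [0.1635 -0.0962; -0.0962 0.1154]
P' = Q + AᵀP(A−BK) = [3.4135 -3.0962; -3.0962 9.1154]
tr(P') = 12.5288


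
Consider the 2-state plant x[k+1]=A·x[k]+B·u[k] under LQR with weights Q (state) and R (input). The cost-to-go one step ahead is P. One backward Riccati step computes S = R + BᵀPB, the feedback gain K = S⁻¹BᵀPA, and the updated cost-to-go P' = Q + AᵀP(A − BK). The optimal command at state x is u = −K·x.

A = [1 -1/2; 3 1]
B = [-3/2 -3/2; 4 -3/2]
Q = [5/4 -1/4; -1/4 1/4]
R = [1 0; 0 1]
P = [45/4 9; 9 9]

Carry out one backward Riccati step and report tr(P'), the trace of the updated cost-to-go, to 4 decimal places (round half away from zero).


BᵀP = [19.1250 22.5000; -30.3750 -27.0000]
S = R + BᵀPB = [1 0; 0 1] + [61.3125 -62.4375; -62.4375 86.0625] = [62.3125 -62.4375; -62.4375 87.0625]
BᵀPA = [86.6250 12.9375; -111.3750 -11.8125]
K = S⁻¹·BᵀPA = [0.3850 0.2547; -1.0031 0.0470]
A−BK = [0.0729 -0.0475; -0.0448 0.0517]
AᵀP(A−BK) = [1.1735 0.0442; 0.0442 0.0723]
P' = Q + AᵀP(A−BK) = [2.4235 -0.2058; -0.2058 0.3223]
tr(P') = 2.7458

2.7458


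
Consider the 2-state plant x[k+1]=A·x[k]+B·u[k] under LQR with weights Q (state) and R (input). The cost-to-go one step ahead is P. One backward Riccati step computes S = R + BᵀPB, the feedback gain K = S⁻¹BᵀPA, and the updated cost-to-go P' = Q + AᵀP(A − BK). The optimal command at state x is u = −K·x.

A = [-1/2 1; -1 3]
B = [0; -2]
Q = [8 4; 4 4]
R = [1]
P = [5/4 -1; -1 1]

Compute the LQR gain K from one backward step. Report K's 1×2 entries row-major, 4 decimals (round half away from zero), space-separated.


0.2000 -0.8000

BᵀP = [2.0000 -2.0000]
S = R + BᵀPB = [1] + [4.0000] = [5.0000]
BᵀPA = [1.0000 -4.0000]
K = S⁻¹·BᵀPA = [0.2000 -0.8000]
A−BK = [-0.5000 1.0000; -0.6000 1.4000]
AᵀP(A−BK) = [0.1125 -0.3250; -0.3250 1.0500]
P' = Q + AᵀP(A−BK) = [8.1125 3.6750; 3.6750 5.0500]
tr(P') = 13.1625


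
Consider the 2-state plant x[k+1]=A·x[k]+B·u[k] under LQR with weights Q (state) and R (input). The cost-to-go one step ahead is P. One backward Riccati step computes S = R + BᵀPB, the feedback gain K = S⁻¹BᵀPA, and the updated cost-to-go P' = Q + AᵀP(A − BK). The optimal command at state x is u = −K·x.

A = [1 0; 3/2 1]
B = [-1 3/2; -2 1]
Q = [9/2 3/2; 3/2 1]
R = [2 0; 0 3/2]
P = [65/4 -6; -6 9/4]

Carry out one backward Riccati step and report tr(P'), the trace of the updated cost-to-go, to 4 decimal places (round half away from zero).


5.9519

BᵀP = [-4.2500 1.5000; 18.3750 -6.7500]
S = R + BᵀPB = [2 0; 0 3/2] + [1.2500 -4.8750; -4.8750 20.8125] = [3.2500 -4.8750; -4.8750 22.3125]
BᵀPA = [-2.0000 1.5000; 8.2500 -6.7500]
K = S⁻¹·BᵀPA = [-0.0904 0.0115; 0.3500 -0.3000]
A−BK = [0.3846 0.4615; 0.9692 1.3231]
AᵀP(A−BK) = [0.2442 -0.1269; -0.1269 0.2077]
P' = Q + AᵀP(A−BK) = [4.7442 1.3731; 1.3731 1.2077]
tr(P') = 5.9519


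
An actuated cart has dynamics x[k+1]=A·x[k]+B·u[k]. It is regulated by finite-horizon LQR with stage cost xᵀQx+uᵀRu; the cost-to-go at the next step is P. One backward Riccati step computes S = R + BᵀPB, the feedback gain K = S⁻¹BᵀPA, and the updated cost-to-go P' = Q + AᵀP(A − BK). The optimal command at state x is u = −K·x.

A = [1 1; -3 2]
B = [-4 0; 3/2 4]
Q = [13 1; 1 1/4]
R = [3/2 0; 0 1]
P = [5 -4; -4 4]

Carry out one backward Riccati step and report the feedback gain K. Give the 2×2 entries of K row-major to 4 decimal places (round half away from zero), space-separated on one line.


-0.2765 -0.1891 -0.6103 0.5022

BᵀP = [-26.0000 22.0000; -16.0000 16.0000]
S = R + BᵀPB = [3/2 0; 0 1] + [137.0000 88.0000; 88.0000 64.0000] = [138.5000 88.0000; 88.0000 65.0000]
BᵀPA = [-92.0000 18.0000; -64.0000 16.0000]
K = S⁻¹·BᵀPA = [-0.2765 -0.1891; -0.6103 0.5022]
A−BK = [-0.1061 0.2435; -0.1442 0.2749]
AᵀP(A−BK) = [0.5042 -0.2586; -0.2586 0.3691]
P' = Q + AᵀP(A−BK) = [13.5042 0.7414; 0.7414 0.6191]
tr(P') = 14.1233


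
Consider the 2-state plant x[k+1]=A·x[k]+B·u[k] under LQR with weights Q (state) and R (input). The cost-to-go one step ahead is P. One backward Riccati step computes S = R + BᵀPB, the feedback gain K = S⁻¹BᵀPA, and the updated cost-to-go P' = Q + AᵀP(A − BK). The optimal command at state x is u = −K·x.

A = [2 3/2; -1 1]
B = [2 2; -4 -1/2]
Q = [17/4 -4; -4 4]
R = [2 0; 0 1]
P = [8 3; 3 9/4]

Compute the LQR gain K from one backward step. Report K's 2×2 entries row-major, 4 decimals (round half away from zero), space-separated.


BᵀP = [4.0000 -3.0000; 14.5000 4.8750]
S = R + BᵀPB = [2 0; 0 1] + [20.0000 9.5000; 9.5000 26.5625] = [22.0000 9.5000; 9.5000 27.5625]
BᵀPA = [11.0000 3.0000; 24.1250 26.6250]
K = S⁻¹·BᵀPA = [0.1434 -0.3299; 0.8259 1.0797]
A−BK = [0.0615 0.0004; -0.0136 0.2204]
AᵀP(A−BK) = [0.7488 0.8312; 0.8312 1.4931]
P' = Q + AᵀP(A−BK) = [4.9988 -3.1688; -3.1688 5.4931]
tr(P') = 10.4919

0.1434 -0.3299 0.8259 1.0797


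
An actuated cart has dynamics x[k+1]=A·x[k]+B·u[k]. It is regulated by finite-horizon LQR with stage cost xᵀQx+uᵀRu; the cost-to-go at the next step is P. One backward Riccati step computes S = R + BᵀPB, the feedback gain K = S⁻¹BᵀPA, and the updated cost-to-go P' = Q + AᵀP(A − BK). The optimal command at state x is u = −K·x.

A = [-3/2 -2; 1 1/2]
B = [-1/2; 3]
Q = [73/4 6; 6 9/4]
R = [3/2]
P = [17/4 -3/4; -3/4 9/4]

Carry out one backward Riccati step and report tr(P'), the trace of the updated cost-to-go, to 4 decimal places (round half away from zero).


BᵀP = [-4.3750 7.1250]
S = R + BᵀPB = [3/2] + [23.5625] = [25.0625]
BᵀPA = [13.6875 12.3125]
K = S⁻¹·BᵀPA = [0.5461 0.4913]
A−BK = [-1.2269 -1.7544; -0.6384 -0.9738]
AᵀP(A−BK) = [6.5873 9.2132; 9.2132 13.0137]
P' = Q + AᵀP(A−BK) = [24.8373 15.2132; 15.2132 15.2637]
tr(P') = 40.1010

40.1010


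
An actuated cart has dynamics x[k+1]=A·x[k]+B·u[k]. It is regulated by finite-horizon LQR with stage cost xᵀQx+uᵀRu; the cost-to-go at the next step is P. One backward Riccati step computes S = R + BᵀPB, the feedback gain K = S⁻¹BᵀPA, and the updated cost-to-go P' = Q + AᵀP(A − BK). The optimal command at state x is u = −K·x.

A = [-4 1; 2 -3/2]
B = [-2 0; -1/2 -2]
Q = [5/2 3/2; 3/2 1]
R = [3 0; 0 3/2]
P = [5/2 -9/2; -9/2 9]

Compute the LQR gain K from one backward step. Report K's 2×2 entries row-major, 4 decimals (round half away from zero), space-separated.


BᵀP = [-2.7500 4.5000; 9.0000 -18.0000]
S = R + BᵀPB = [3 0; 0 3/2] + [3.2500 -9.0000; -9.0000 36.0000] = [6.2500 -9.0000; -9.0000 37.5000]
BᵀPA = [20.0000 -9.5000; -72.0000 36.0000]
K = S⁻¹·BᵀPA = [0.6650 -0.2103; -1.7604 0.9095]
A−BK = [-2.6699 0.5795; -1.1883 0.2139]
AᵀP(A−BK) = [7.9511 -3.3081; -3.3081 1.5092]
P' = Q + AᵀP(A−BK) = [10.4511 -1.8081; -1.8081 2.5092]
tr(P') = 12.9603

0.6650 -0.2103 -1.7604 0.9095


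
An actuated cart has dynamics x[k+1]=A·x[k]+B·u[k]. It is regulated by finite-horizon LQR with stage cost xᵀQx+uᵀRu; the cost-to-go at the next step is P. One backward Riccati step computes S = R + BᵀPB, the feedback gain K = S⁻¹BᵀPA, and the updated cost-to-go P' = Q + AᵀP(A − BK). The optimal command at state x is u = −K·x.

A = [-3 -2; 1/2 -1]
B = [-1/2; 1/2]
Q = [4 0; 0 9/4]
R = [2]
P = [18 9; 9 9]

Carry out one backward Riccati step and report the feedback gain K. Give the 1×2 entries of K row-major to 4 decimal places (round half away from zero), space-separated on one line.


BᵀP = [-4.5000 0.0000]
S = R + BᵀPB = [2] + [2.2500] = [4.2500]
BᵀPA = [13.5000 9.0000]
K = S⁻¹·BᵀPA = [3.1765 2.1176]
A−BK = [-1.4118 -0.9412; -1.0882 -2.0588]
AᵀP(A−BK) = [94.3676 92.9118; 92.9118 97.9412]
P' = Q + AᵀP(A−BK) = [98.3676 92.9118; 92.9118 100.1912]
tr(P') = 198.5588

3.1765 2.1176


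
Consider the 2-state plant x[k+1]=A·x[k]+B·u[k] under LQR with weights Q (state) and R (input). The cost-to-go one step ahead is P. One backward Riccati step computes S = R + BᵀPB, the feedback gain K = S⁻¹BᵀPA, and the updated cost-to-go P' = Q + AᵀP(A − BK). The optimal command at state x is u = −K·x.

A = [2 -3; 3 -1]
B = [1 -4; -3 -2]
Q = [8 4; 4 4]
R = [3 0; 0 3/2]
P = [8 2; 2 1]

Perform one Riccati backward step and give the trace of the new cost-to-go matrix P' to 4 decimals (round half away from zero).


BᵀP = [2.0000 -1.0000; -36.0000 -10.0000]
S = R + BᵀPB = [3 0; 0 3/2] + [5.0000 -6.0000; -6.0000 164.0000] = [8.0000 -6.0000; -6.0000 165.5000]
BᵀPA = [1.0000 -5.0000; -102.0000 118.0000]
K = S⁻¹·BᵀPA = [-0.3467 -0.0928; -0.6289 0.7096]
A−BK = [-0.1689 -0.0687; 0.7023 0.1409]
AᵀP(A−BK) = [1.2007 -0.5252; -0.5252 0.8001]
P' = Q + AᵀP(A−BK) = [9.2007 3.4748; 3.4748 4.8001]
tr(P') = 14.0008

14.0008


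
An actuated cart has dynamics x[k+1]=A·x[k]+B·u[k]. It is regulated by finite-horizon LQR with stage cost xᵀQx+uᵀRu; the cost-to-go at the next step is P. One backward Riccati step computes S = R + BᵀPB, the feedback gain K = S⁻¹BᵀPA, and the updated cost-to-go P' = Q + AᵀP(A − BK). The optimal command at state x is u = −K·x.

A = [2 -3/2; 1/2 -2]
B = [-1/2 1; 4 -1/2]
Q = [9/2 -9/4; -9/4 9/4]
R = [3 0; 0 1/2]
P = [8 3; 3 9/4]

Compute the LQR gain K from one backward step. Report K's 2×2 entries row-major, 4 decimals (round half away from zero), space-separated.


0.3835 -0.6739 2.0301 -1.7544

BᵀP = [8.0000 7.5000; 6.5000 1.8750]
S = R + BᵀPB = [3 0; 0 1/2] + [26.0000 4.2500; 4.2500 5.5625] = [29.0000 4.2500; 4.2500 6.0625]
BᵀPA = [19.7500 -27.0000; 13.9375 -13.5000]
K = S⁻¹·BᵀPA = [0.3835 -0.6739; 2.0301 -1.7544]
A−BK = [0.1616 -0.0826; -0.0190 -0.1815]
AᵀP(A−BK) = [2.6933 -2.7385; -2.7385 3.1200]
P' = Q + AᵀP(A−BK) = [7.1933 -4.9885; -4.9885 5.3700]
tr(P') = 12.5634


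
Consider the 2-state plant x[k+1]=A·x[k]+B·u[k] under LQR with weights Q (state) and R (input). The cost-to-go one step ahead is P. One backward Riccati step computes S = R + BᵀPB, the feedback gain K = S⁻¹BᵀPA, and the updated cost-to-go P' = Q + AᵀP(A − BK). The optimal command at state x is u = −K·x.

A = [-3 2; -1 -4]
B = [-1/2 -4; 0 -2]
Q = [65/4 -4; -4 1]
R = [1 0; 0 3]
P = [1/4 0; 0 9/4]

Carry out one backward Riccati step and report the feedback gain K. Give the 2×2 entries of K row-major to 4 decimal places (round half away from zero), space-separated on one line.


BᵀP = [-0.1250 0.0000; -1.0000 -4.5000]
S = R + BᵀPB = [1 0; 0 3] + [0.0625 0.5000; 0.5000 13.0000] = [1.0625 0.5000; 0.5000 16.0000]
BᵀPA = [0.3750 -0.2500; 7.5000 16.0000]
K = S⁻¹·BᵀPA = [0.1343 -0.7164; 0.4646 1.0224]
A−BK = [-1.0746 5.7313; -0.0709 -1.9552]
AᵀP(A−BK) = [0.9655 0.1007; 0.1007 20.4627]
P' = Q + AᵀP(A−BK) = [17.2155 -3.8993; -3.8993 21.4627]
tr(P') = 38.6782

0.1343 -0.7164 0.4646 1.0224


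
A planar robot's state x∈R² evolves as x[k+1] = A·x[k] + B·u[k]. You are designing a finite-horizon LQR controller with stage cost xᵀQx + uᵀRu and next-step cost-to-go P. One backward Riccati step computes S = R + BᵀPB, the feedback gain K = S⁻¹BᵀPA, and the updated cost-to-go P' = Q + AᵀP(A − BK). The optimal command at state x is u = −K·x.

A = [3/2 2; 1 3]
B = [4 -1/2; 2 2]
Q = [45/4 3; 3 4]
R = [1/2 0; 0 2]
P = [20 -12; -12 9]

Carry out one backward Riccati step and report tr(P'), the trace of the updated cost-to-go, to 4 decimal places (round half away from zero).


BᵀP = [56.0000 -30.0000; -34.0000 24.0000]
S = R + BᵀPB = [1/2 0; 0 2] + [164.0000 -88.0000; -88.0000 65.0000] = [164.5000 -88.0000; -88.0000 67.0000]
BᵀPA = [54.0000 22.0000; -27.0000 4.0000]
K = S⁻¹·BᵀPA = [0.3789 0.5571; 0.0947 0.7915]
A−BK = [0.0316 0.1672; 0.0526 0.3028]
AᵀP(A−BK) = [0.0947 0.2842; 0.2842 1.5773]
P' = Q + AᵀP(A−BK) = [11.3447 3.2842; 3.2842 5.5773]
tr(P') = 16.9220

16.9220


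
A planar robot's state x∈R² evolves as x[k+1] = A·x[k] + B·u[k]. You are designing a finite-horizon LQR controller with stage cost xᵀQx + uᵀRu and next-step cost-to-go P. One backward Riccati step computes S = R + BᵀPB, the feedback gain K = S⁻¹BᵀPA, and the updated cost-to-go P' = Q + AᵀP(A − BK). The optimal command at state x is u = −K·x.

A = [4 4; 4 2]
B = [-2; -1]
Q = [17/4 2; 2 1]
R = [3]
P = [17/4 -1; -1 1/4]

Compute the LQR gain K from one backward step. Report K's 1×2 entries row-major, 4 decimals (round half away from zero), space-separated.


-1.4154 -1.6308

BᵀP = [-7.5000 1.7500]
S = R + BᵀPB = [3] + [13.2500] = [16.2500]
BᵀPA = [-23.0000 -26.5000]
K = S⁻¹·BᵀPA = [-1.4154 -1.6308]
A−BK = [1.1692 0.7385; 2.5846 0.3692]
AᵀP(A−BK) = [7.4462 8.4923; 8.4923 9.7846]
P' = Q + AᵀP(A−BK) = [11.6962 10.4923; 10.4923 10.7846]
tr(P') = 22.4808


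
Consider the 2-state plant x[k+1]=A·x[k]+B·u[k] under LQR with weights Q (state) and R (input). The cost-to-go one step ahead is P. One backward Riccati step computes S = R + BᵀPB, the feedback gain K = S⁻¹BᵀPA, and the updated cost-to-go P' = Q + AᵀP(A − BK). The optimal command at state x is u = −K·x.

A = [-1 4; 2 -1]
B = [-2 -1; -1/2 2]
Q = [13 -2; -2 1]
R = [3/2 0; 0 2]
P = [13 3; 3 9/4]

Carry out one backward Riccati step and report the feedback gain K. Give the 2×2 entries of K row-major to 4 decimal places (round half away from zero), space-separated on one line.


BᵀP = [-27.5000 -7.1250; -7.0000 1.5000]
S = R + BᵀPB = [3/2 0; 0 2] + [58.5625 13.2500; 13.2500 10.0000] = [60.0625 13.2500; 13.2500 12.0000]
BᵀPA = [13.2500 -102.8750; 10.0000 -29.5000]
K = S⁻¹·BᵀPA = [0.0486 -1.5474; 0.7797 -0.7497]
A−BK = [-0.1231 0.1555; 0.4650 -0.2742]
AᵀP(A−BK) = [1.5593 -1.4995; -1.4995 4.9435]
P' = Q + AᵀP(A−BK) = [14.5593 -3.4995; -3.4995 5.9435]
tr(P') = 20.5028

0.0486 -1.5474 0.7797 -0.7497


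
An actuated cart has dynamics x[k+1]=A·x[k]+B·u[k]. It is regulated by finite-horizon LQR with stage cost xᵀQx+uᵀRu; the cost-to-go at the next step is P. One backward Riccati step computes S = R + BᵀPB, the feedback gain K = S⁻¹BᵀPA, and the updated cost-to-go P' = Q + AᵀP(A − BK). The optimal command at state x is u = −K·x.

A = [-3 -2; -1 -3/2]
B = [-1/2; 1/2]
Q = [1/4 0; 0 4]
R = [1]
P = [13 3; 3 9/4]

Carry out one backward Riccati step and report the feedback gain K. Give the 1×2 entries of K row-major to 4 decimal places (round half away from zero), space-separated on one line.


BᵀP = [-5.0000 -0.3750]
S = R + BᵀPB = [1] + [2.3125] = [3.3125]
BᵀPA = [15.3750 10.5625]
K = S⁻¹·BᵀPA = [4.6415 3.1887]
A−BK = [-0.6792 -0.4057; -3.3208 -3.0943]
AᵀP(A−BK) = [65.8868 51.8491; 51.8491 41.3821]
P' = Q + AᵀP(A−BK) = [66.1368 51.8491; 51.8491 45.3821]
tr(P') = 111.5189

4.6415 3.1887


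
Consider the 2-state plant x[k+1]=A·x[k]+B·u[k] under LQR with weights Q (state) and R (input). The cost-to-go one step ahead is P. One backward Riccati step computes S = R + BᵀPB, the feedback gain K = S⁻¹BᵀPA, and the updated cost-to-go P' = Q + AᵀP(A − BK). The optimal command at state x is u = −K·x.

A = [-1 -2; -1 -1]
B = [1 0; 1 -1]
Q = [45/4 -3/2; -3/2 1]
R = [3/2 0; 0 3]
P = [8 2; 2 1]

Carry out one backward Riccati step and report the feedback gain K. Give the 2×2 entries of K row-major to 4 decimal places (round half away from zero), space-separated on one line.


BᵀP = [10.0000 3.0000; -2.0000 -1.0000]
S = R + BᵀPB = [3/2 0; 0 3] + [13.0000 -3.0000; -3.0000 1.0000] = [14.5000 -3.0000; -3.0000 4.0000]
BᵀPA = [-13.0000 -23.0000; 3.0000 5.0000]
K = S⁻¹·BᵀPA = [-0.8776 -1.5714; 0.0918 0.0714]
A−BK = [-0.1224 -0.4286; -0.0306 0.6429]
AᵀP(A−BK) = [1.3163 2.3571; 2.3571 4.5000]
P' = Q + AᵀP(A−BK) = [12.5663 0.8571; 0.8571 5.5000]
tr(P') = 18.0663

-0.8776 -1.5714 0.0918 0.0714


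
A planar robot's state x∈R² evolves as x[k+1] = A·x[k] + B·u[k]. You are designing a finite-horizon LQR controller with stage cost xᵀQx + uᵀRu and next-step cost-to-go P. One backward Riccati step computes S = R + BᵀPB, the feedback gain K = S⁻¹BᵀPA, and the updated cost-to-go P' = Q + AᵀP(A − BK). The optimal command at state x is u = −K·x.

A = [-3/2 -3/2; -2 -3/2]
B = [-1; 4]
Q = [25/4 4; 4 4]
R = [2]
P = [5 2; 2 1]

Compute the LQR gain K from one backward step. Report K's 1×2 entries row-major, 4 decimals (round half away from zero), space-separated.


BᵀP = [3.0000 2.0000]
S = R + BᵀPB = [2] + [5.0000] = [7.0000]
BᵀPA = [-8.5000 -7.5000]
K = S⁻¹·BᵀPA = [-1.2143 -1.0714]
A−BK = [-2.7143 -2.5714; 2.8571 2.7857]
AᵀP(A−BK) = [16.9286 15.6429; 15.6429 14.4643]
P' = Q + AᵀP(A−BK) = [23.1786 19.6429; 19.6429 18.4643]
tr(P') = 41.6429

-1.2143 -1.0714


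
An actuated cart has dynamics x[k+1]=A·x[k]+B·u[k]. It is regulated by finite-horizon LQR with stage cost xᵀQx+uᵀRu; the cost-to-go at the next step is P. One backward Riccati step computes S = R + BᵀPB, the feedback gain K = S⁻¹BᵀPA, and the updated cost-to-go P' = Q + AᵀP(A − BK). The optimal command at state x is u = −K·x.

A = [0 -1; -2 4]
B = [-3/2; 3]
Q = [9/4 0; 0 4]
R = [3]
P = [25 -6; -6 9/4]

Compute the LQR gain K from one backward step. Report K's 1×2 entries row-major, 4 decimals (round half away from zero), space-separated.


BᵀP = [-55.5000 15.7500]
S = R + BᵀPB = [3] + [130.5000] = [133.5000]
BᵀPA = [-31.5000 118.5000]
K = S⁻¹·BᵀPA = [-0.2360 0.8876]
A−BK = [-0.3539 0.3315; -1.2921 1.3371]
AᵀP(A−BK) = [1.5674 -2.0393; -2.0393 3.8146]
P' = Q + AᵀP(A−BK) = [3.8174 -2.0393; -2.0393 7.8146]
tr(P') = 11.6320

-0.2360 0.8876


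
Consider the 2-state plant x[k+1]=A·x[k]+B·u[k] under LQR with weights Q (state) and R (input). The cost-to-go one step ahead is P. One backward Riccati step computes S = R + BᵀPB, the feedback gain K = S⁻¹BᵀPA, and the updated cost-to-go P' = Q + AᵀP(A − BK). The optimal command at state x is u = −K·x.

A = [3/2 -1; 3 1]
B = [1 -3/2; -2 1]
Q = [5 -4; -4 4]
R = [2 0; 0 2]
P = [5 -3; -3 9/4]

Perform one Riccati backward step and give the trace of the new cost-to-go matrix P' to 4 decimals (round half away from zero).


12.6420

BᵀP = [11.0000 -7.5000; -10.5000 6.7500]
S = R + BᵀPB = [2 0; 0 2] + [26.0000 -24.0000; -24.0000 22.5000] = [28.0000 -24.0000; -24.0000 24.5000]
BᵀPA = [-6.0000 -18.5000; 4.5000 17.2500]
K = S⁻¹·BᵀPA = [-0.3545 -0.3568; -0.1636 0.3545]
A−BK = [1.6091 -0.1114; 2.4545 -0.0682]
AᵀP(A−BK) = [3.1091 0.0136; 0.0136 0.5330]
P' = Q + AᵀP(A−BK) = [8.1091 -3.9864; -3.9864 4.5330]
tr(P') = 12.6420


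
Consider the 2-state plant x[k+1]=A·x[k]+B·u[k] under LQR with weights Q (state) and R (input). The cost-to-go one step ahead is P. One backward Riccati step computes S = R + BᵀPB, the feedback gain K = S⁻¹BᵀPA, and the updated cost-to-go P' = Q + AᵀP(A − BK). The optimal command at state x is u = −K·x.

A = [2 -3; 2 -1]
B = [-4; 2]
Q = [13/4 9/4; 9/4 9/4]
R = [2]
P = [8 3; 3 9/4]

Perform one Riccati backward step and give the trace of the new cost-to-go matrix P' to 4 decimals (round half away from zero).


33.0879

BᵀP = [-26.0000 -7.5000]
S = R + BᵀPB = [2] + [89.0000] = [91.0000]
BᵀPA = [-67.0000 85.5000]
K = S⁻¹·BᵀPA = [-0.7363 0.9396]
A−BK = [-0.9451 0.7582; 3.4725 -2.8791]
AᵀP(A−BK) = [15.6703 -13.5495; -13.5495 11.9176]
P' = Q + AᵀP(A−BK) = [18.9203 -11.2995; -11.2995 14.1676]
tr(P') = 33.0879


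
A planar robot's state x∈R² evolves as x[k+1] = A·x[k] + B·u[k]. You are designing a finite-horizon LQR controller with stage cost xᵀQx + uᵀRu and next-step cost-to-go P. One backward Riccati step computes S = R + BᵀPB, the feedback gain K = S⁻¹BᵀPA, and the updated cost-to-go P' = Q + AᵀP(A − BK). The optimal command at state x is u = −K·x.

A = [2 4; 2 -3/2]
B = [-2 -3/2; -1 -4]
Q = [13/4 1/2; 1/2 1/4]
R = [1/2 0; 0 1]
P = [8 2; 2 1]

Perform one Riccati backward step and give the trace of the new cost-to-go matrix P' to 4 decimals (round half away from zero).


BᵀP = [-18.0000 -5.0000; -20.0000 -7.0000]
S = R + BᵀPB = [1/2 0; 0 1] + [41.0000 47.0000; 47.0000 58.0000] = [41.5000 47.0000; 47.0000 59.0000]
BᵀPA = [-46.0000 -64.5000; -54.0000 -69.5000]
K = S⁻¹·BᵀPA = [-0.7349 -2.2505; -0.3299 0.6148]
A−BK = [0.0355 0.4212; -0.0543 -1.2912]
AᵀP(A−BK) = [0.3841 0.6764; 0.6764 3.8215]
P' = Q + AᵀP(A−BK) = [3.6341 1.1764; 1.1764 4.0715]
tr(P') = 7.7056

7.7056


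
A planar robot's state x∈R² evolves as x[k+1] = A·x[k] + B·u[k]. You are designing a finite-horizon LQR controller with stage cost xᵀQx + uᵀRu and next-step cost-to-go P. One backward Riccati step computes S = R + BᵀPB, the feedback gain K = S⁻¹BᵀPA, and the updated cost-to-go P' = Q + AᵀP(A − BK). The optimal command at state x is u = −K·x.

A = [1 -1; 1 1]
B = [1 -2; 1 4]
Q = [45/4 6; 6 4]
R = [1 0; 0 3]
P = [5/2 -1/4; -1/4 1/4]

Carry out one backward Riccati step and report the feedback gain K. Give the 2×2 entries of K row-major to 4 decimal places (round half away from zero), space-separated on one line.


0.5625 -0.2813 -0.0938 0.2969

BᵀP = [2.2500 0.0000; -6.0000 1.5000]
S = R + BᵀPB = [1 0; 0 3] + [2.2500 -4.5000; -4.5000 18.0000] = [3.2500 -4.5000; -4.5000 21.0000]
BᵀPA = [2.2500 -2.2500; -4.5000 7.5000]
K = S⁻¹·BᵀPA = [0.5625 -0.2813; -0.0938 0.2969]
A−BK = [0.2500 -0.1250; 0.8125 0.0938]
AᵀP(A−BK) = [0.5625 -0.2813; -0.2813 0.3906]
P' = Q + AᵀP(A−BK) = [11.8125 5.7188; 5.7188 4.3906]
tr(P') = 16.2031


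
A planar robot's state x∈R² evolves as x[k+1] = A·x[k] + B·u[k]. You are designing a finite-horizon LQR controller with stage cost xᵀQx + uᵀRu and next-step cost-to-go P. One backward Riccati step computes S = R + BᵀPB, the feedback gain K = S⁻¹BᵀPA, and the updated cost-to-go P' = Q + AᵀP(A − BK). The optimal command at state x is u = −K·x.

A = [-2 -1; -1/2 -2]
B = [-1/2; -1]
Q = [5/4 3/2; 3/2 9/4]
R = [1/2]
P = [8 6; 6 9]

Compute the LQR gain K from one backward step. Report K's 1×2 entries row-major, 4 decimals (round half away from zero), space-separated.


BᵀP = [-10.0000 -12.0000]
S = R + BᵀPB = [1/2] + [17.0000] = [17.5000]
BᵀPA = [26.0000 34.0000]
K = S⁻¹·BᵀPA = [1.4857 1.9429]
A−BK = [-1.2571 -0.0286; 0.9857 -0.0571]
AᵀP(A−BK) = [7.6214 1.4857; 1.4857 1.9429]
P' = Q + AᵀP(A−BK) = [8.8714 2.9857; 2.9857 4.1929]
tr(P') = 13.0643

1.4857 1.9429


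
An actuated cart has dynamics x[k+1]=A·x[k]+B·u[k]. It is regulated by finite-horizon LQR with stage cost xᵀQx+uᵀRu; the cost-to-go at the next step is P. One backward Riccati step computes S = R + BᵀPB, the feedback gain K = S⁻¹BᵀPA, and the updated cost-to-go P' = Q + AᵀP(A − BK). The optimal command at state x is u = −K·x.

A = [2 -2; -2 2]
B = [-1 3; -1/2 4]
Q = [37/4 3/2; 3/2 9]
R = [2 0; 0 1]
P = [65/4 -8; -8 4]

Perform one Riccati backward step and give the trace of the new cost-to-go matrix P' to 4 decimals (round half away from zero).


43.8426

BᵀP = [-12.2500 6.0000; 16.7500 -8.0000]
S = R + BᵀPB = [2 0; 0 1] + [9.2500 -12.7500; -12.7500 18.2500] = [11.2500 -12.7500; -12.7500 19.2500]
BᵀPA = [-36.5000 36.5000; 49.5000 -49.5000]
K = S⁻¹·BᵀPA = [-1.3241 1.3241; 1.6944 -1.6944]
A−BK = [-4.4074 4.4074; -9.4398 9.4398]
AᵀP(A−BK) = [12.7963 -12.7963; -12.7963 12.7963]
P' = Q + AᵀP(A−BK) = [22.0463 -11.2963; -11.2963 21.7963]
tr(P') = 43.8426


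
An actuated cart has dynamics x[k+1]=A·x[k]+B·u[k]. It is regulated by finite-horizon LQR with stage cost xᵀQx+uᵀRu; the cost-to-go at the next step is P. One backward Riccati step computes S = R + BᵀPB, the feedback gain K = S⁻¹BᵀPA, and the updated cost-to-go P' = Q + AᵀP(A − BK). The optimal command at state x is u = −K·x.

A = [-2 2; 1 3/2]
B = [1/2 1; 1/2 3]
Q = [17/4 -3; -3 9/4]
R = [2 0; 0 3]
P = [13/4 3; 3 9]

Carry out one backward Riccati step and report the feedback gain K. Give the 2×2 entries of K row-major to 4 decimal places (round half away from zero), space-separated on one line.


-0.5830 0.5600 0.1693 0.5479

BᵀP = [3.1250 6.0000; 12.2500 30.0000]
S = R + BᵀPB = [2 0; 0 3] + [4.5625 21.1250; 21.1250 102.2500] = [6.5625 21.1250; 21.1250 105.2500]
BᵀPA = [-0.2500 15.2500; 5.5000 69.5000]
K = S⁻¹·BᵀPA = [-0.5830 0.5600; 0.1693 0.5479]
A−BK = [-1.8778 1.1721; 0.7837 -0.4238]
AᵀP(A−BK) = [8.9233 -5.3737; -5.3737 4.6287]
P' = Q + AᵀP(A−BK) = [13.1733 -8.3737; -8.3737 6.8787]
tr(P') = 20.0520


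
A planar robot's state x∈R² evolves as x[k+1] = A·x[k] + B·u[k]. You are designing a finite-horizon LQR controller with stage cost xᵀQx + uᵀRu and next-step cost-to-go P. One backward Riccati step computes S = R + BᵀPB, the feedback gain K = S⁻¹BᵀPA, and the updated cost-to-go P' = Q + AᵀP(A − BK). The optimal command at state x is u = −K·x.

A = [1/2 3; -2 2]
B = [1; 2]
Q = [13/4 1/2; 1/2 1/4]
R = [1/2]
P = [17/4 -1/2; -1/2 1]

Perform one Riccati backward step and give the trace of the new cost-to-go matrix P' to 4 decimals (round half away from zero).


BᵀP = [3.2500 1.5000]
S = R + BᵀPB = [1/2] + [6.2500] = [6.7500]
BᵀPA = [-1.3750 12.7500]
K = S⁻¹·BᵀPA = [-0.2037 1.8889]
A−BK = [0.7037 1.1111; -1.5926 -1.7778]
AᵀP(A−BK) = [5.7824 7.4722; 7.4722 12.1667]
P' = Q + AᵀP(A−BK) = [9.0324 7.9722; 7.9722 12.4167]
tr(P') = 21.4491

21.4491


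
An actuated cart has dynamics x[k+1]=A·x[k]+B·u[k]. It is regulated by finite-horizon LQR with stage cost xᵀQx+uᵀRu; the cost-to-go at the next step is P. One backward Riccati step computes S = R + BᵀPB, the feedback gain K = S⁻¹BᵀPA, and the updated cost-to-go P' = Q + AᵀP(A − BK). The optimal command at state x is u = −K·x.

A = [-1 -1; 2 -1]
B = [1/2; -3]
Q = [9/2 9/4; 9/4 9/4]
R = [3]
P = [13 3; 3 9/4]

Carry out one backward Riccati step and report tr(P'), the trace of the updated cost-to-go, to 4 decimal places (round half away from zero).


BᵀP = [-2.5000 -5.2500]
S = R + BᵀPB = [3] + [14.5000] = [17.5000]
BᵀPA = [-8.0000 7.7500]
K = S⁻¹·BᵀPA = [-0.4571 0.4429]
A−BK = [-0.7714 -1.2214; 0.6286 0.3286]
AᵀP(A−BK) = [6.3429 9.0429; 9.0429 17.8179]
P' = Q + AᵀP(A−BK) = [10.8429 11.2929; 11.2929 20.0679]
tr(P') = 30.9107

30.9107


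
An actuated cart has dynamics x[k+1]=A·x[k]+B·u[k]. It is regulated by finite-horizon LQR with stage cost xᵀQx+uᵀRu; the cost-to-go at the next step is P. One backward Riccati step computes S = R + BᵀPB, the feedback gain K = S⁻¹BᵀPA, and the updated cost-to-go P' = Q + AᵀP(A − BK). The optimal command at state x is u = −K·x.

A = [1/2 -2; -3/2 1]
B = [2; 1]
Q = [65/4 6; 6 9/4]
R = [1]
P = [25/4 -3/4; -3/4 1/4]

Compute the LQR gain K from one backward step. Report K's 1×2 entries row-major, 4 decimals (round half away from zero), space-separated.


BᵀP = [11.7500 -1.2500]
S = R + BᵀPB = [1] + [22.2500] = [23.2500]
BᵀPA = [7.7500 -24.7500]
K = S⁻¹·BᵀPA = [0.3333 -1.0645]
A−BK = [-0.1667 0.1290; -1.8333 2.0645]
AᵀP(A−BK) = [0.6667 -1.0000; -1.0000 1.9032]
P' = Q + AᵀP(A−BK) = [16.9167 5.0000; 5.0000 4.1532]
tr(P') = 21.0699

0.3333 -1.0645


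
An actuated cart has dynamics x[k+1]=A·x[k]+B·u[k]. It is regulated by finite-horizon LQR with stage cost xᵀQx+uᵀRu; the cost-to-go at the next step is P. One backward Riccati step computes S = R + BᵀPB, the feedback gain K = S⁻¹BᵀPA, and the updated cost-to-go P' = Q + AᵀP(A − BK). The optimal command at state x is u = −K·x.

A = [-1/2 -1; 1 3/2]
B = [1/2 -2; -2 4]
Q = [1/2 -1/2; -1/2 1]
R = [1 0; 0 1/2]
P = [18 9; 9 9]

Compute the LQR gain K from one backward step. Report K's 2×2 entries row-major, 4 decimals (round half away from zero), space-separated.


BᵀP = [-9.0000 -13.5000; 0.0000 18.0000]
S = R + BᵀPB = [1 0; 0 1/2] + [22.5000 -36.0000; -36.0000 72.0000] = [23.5000 -36.0000; -36.0000 72.5000]
BᵀPA = [-9.0000 -11.2500; 18.0000 27.0000]
K = S⁻¹·BᵀPA = [-0.0110 0.3835; 0.2428 0.5628]
A−BK = [-0.0089 -0.0661; 0.0067 0.0156]
AᵀP(A−BK) = [0.0303 0.0704; 0.0704 0.3676]
P' = Q + AᵀP(A−BK) = [0.5303 -0.4296; -0.4296 1.3676]
tr(P') = 1.8980

-0.0110 0.3835 0.2428 0.5628


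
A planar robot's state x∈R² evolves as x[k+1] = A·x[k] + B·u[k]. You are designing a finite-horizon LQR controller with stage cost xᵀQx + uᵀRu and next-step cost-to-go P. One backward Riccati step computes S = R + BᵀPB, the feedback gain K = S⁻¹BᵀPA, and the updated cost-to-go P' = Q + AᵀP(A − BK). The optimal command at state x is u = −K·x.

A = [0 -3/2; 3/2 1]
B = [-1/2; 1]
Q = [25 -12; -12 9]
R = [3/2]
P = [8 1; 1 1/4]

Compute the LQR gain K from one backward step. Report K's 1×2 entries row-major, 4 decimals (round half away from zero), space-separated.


BᵀP = [-3.0000 -0.2500]
S = R + BᵀPB = [3/2] + [1.2500] = [2.7500]
BᵀPA = [-0.3750 4.2500]
K = S⁻¹·BᵀPA = [-0.1364 1.5455]
A−BK = [-0.0682 -0.7273; 1.6364 -0.5455]
AᵀP(A−BK) = [0.5114 -1.2955; -1.2955 8.6818]
P' = Q + AᵀP(A−BK) = [25.5114 -13.2955; -13.2955 17.6818]
tr(P') = 43.1932

-0.1364 1.5455


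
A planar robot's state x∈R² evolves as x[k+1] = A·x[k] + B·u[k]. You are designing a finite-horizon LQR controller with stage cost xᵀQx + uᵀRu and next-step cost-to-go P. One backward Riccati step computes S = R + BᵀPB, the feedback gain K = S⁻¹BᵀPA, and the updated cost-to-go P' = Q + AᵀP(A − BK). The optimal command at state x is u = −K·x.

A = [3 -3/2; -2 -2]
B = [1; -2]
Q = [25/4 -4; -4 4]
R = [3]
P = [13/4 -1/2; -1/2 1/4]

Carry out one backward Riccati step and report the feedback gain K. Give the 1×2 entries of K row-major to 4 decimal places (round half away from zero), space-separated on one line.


1.5946 -0.4730

BᵀP = [4.2500 -1.0000]
S = R + BᵀPB = [3] + [6.2500] = [9.2500]
BᵀPA = [14.7500 -4.3750]
K = S⁻¹·BᵀPA = [1.5946 -0.4730]
A−BK = [1.4054 -1.0270; 1.1892 -2.9459]
AᵀP(A−BK) = [12.7297 -5.1486; -5.1486 3.2432]
P' = Q + AᵀP(A−BK) = [18.9797 -9.1486; -9.1486 7.2432]
tr(P') = 26.2230


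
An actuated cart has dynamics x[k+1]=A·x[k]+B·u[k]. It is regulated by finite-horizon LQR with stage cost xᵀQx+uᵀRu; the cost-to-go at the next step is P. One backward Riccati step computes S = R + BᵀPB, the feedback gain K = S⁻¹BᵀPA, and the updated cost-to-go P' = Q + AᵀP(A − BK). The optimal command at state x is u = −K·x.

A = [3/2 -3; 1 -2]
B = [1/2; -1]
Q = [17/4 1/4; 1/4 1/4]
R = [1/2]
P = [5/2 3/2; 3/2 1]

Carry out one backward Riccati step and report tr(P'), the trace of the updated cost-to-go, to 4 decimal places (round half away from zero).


BᵀP = [-0.2500 -0.2500]
S = R + BᵀPB = [1/2] + [0.1250] = [0.6250]
BᵀPA = [-0.6250 1.2500]
K = S⁻¹·BᵀPA = [-1.0000 2.0000]
A−BK = [2.0000 -4.0000; 0.0000 0.0000]
AᵀP(A−BK) = [10.5000 -21.0000; -21.0000 42.0000]
P' = Q + AᵀP(A−BK) = [14.7500 -20.7500; -20.7500 42.2500]
tr(P') = 57.0000

57.0000


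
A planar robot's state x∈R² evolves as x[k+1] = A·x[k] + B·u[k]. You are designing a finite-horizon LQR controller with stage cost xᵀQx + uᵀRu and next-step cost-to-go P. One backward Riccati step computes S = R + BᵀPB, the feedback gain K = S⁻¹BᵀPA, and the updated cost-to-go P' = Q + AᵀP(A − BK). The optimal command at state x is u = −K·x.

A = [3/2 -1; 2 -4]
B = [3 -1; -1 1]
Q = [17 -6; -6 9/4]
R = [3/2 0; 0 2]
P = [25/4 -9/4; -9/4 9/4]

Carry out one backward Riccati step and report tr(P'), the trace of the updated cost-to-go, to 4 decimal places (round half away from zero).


42.2565

BᵀP = [21.0000 -9.0000; -8.5000 4.5000]
S = R + BᵀPB = [3/2 0; 0 2] + [72.0000 -30.0000; -30.0000 13.0000] = [73.5000 -30.0000; -30.0000 15.0000]
BᵀPA = [13.5000 15.0000; -3.7500 -9.5000]
K = S⁻¹·BᵀPA = [0.4444 -0.2963; 0.6389 -1.2259]
A−BK = [0.8056 -1.3370; 1.8056 -3.0704]
AᵀP(A−BK) = [5.9583 -9.9722; -9.9722 17.0481]
P' = Q + AᵀP(A−BK) = [22.9583 -15.9722; -15.9722 19.2981]
tr(P') = 42.2565


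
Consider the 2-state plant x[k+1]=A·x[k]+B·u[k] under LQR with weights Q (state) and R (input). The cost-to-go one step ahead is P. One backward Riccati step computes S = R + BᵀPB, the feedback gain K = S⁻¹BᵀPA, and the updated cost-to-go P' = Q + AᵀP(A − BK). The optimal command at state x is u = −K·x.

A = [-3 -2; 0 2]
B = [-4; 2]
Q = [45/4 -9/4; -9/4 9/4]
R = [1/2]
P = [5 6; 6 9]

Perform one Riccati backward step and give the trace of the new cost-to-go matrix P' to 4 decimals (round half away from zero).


37.6220

BᵀP = [-8.0000 -6.0000]
S = R + BᵀPB = [1/2] + [20.0000] = [20.5000]
BᵀPA = [24.0000 4.0000]
K = S⁻¹·BᵀPA = [1.1707 0.1951]
A−BK = [1.6829 -1.2195; -2.3415 1.6098]
AᵀP(A−BK) = [16.9024 -10.6829; -10.6829 7.2195]
P' = Q + AᵀP(A−BK) = [28.1524 -12.9329; -12.9329 9.4695]
tr(P') = 37.6220


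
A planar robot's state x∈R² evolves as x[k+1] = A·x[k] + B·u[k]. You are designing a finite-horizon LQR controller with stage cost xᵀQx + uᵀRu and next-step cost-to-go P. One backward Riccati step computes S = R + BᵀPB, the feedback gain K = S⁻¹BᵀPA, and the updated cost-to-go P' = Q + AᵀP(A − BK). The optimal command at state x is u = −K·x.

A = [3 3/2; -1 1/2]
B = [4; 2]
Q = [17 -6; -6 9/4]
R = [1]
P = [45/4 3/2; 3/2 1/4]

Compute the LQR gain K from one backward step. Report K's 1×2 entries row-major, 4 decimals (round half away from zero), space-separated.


BᵀP = [48.0000 6.5000]
S = R + BᵀPB = [1] + [205.0000] = [206.0000]
BᵀPA = [137.5000 75.2500]
K = S⁻¹·BᵀPA = [0.6675 0.3653]
A−BK = [0.3301 0.0388; -2.3350 -0.2306]
AᵀP(A−BK) = [0.7221 0.2725; 0.2725 0.1368]
P' = Q + AᵀP(A−BK) = [17.7221 -5.7275; -5.7275 2.3868]
tr(P') = 20.1089

0.6675 0.3653


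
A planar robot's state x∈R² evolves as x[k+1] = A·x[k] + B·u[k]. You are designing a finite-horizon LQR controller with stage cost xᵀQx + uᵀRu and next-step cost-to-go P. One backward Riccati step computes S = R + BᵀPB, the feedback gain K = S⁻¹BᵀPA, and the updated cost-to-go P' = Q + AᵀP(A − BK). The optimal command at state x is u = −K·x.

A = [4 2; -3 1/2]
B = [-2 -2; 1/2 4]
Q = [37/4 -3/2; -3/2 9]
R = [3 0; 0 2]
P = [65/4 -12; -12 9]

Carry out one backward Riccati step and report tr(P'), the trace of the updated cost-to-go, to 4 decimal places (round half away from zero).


21.8093

BᵀP = [-38.5000 28.5000; -80.5000 60.0000]
S = R + BᵀPB = [3 0; 0 2] + [91.2500 191.0000; 191.0000 401.0000] = [94.2500 191.0000; 191.0000 403.0000]
BᵀPA = [-239.5000 -62.7500; -502.0000 -131.0000]
K = S⁻¹·BᵀPA = [-0.4238 -0.1780; -1.0448 -0.2407]
A−BK = [1.0628 1.1626; 1.3910 1.5519]
AᵀP(A−BK) = [3.0105 1.0378; 1.0378 0.5489]
P' = Q + AᵀP(A−BK) = [12.2605 -0.4622; -0.4622 9.5489]
tr(P') = 21.8093


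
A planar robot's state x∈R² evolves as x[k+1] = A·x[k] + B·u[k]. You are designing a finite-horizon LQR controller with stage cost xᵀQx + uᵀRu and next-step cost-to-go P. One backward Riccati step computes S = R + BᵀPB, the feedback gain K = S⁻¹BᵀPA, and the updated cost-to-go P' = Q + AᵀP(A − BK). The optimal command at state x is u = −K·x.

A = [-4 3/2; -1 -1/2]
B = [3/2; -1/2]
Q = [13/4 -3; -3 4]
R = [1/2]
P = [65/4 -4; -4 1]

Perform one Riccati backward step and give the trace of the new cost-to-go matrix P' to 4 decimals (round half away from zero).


10.4585

BᵀP = [26.3750 -6.5000]
S = R + BᵀPB = [1/2] + [42.8125] = [43.3125]
BᵀPA = [-99.0000 42.8125]
K = S⁻¹·BᵀPA = [-2.2857 0.9885]
A−BK = [-0.5714 0.0173; -2.1429 -0.0058]
AᵀP(A−BK) = [2.7143 -1.1429; -1.1429 0.4942]
P' = Q + AᵀP(A−BK) = [5.9643 -4.1429; -4.1429 4.4942]
tr(P') = 10.4585


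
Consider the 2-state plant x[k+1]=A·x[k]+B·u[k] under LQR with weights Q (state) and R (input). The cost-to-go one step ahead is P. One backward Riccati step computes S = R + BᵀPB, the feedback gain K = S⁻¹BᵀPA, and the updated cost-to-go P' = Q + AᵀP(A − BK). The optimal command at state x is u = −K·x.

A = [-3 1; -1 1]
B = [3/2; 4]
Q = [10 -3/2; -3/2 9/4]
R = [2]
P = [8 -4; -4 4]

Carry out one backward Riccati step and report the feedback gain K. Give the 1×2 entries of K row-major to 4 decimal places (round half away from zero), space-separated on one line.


BᵀP = [-4.0000 10.0000]
S = R + BᵀPB = [2] + [34.0000] = [36.0000]
BᵀPA = [2.0000 6.0000]
K = S⁻¹·BᵀPA = [0.0556 0.1667]
A−BK = [-3.0833 0.7500; -1.2222 0.3333]
AᵀP(A−BK) = [51.8889 -12.3333; -12.3333 3.0000]
P' = Q + AᵀP(A−BK) = [61.8889 -13.8333; -13.8333 5.2500]
tr(P') = 67.1389

0.0556 0.1667


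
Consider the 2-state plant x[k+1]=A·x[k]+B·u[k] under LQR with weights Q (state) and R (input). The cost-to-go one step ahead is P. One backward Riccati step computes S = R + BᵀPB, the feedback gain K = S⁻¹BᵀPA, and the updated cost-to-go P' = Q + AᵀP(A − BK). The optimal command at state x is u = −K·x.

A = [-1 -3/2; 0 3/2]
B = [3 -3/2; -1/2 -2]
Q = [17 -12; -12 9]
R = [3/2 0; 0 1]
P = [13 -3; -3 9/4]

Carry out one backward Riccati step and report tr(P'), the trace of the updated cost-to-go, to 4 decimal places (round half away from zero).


BᵀP = [40.5000 -10.1250; -13.5000 0.0000]
S = R + BᵀPB = [3/2 0; 0 1] + [126.5625 -40.5000; -40.5000 20.2500] = [128.0625 -40.5000; -40.5000 21.2500]
BᵀPA = [-40.5000 -75.9375; 13.5000 20.2500]
K = S⁻¹·BᵀPA = [-0.2903 -0.7340; 0.0819 -0.4460]
A−BK = [-0.0061 0.0330; 0.0187 0.2409]
AᵀP(A−BK) = [0.1351 0.2932; 0.2932 1.1042]
P' = Q + AᵀP(A−BK) = [17.1351 -11.7068; -11.7068 10.1042]
tr(P') = 27.2393

27.2393


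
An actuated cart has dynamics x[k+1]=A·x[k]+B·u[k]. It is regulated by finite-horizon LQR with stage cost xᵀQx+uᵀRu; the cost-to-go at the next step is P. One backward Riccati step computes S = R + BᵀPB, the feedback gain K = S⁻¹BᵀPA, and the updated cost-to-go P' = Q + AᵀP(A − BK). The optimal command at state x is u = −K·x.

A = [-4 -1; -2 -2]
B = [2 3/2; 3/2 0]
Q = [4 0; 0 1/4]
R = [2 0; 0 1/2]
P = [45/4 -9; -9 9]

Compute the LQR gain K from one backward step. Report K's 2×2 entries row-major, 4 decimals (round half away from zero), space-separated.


-0.9400 -0.8556 -1.0774 0.8397

BᵀP = [9.0000 -4.5000; 16.8750 -13.5000]
S = R + BᵀPB = [2 0; 0 1/2] + [11.2500 13.5000; 13.5000 25.3125] = [13.2500 13.5000; 13.5000 25.8125]
BᵀPA = [-27.0000 0.0000; -40.5000 10.1250]
K = S⁻¹·BᵀPA = [-0.9400 -0.8556; -1.0774 0.8397]
A−BK = [-0.5039 -0.5485; -0.5899 -0.7167]
AᵀP(A−BK) = [2.9856 1.9083; 1.9083 2.7480]
P' = Q + AᵀP(A−BK) = [6.9856 1.9083; 1.9083 2.9980]
tr(P') = 9.9836


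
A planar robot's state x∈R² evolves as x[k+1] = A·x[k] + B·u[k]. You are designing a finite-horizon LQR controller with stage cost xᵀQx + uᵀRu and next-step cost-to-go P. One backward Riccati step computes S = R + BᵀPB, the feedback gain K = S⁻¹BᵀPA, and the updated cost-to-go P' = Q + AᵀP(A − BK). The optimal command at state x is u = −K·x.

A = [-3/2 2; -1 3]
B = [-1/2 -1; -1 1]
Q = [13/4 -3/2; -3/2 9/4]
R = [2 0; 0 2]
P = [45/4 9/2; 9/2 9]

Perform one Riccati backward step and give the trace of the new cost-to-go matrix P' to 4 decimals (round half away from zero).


BᵀP = [-10.1250 -11.2500; -6.7500 4.5000]
S = R + BᵀPB = [2 0; 0 2] + [16.3125 -1.1250; -1.1250 11.2500] = [18.3125 -1.1250; -1.1250 13.2500]
BᵀPA = [26.4375 -54.0000; 5.6250 0.0000]
K = S⁻¹·BᵀPA = [1.4775 -2.9643; 0.5500 -0.2517]
A−BK = [-0.2113 0.2662; -0.0725 0.2874]
AᵀP(A−BK) = [5.6582 -10.2165; -10.2165 19.9296]
P' = Q + AᵀP(A−BK) = [8.9082 -11.7165; -11.7165 22.1796]
tr(P') = 31.0878

31.0878
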